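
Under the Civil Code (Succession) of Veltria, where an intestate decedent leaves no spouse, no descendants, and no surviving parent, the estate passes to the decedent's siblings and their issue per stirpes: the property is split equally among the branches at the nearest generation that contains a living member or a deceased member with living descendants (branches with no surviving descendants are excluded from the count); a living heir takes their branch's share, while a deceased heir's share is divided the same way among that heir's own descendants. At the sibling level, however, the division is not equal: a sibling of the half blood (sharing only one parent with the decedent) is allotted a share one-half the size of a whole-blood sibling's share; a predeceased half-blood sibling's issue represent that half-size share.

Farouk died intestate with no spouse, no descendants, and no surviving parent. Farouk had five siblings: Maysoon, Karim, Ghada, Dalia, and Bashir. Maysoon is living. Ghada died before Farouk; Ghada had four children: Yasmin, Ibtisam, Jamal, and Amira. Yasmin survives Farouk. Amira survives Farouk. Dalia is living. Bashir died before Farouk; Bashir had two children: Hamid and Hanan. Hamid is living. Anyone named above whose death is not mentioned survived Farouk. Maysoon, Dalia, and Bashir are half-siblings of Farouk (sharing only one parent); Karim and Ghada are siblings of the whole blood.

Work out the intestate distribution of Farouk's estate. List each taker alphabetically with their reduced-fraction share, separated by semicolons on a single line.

No spouse, descendants, or parent survives, so the estate passes to Farouk's siblings per stirpes.
Half-blood siblings count for one-half the weight of whole-blood siblings at the initial division.
Dividing 1 in proportion to weights (total weight 7/2): Maysoon (weight 1/2) → 1/7; Karim (weight 1) → 2/7; Ghada (weight 1) → 2/7; Dalia (weight 1/2) → 1/7; Bashir (weight 1/2) → 1/7.
Maysoon is living and takes 1/7.
Karim is living and takes 2/7.
Ghada predeceased; the 2/7 allotted to Ghada's branch passes to Ghada's issue by representation.
The 2/7 is divided into 4 equal shares of 1/14 among Yasmin, Ibtisam, Jamal, Amira.
Yasmin is living and takes 1/14.
Ibtisam is living and takes 1/14.
Jamal is living and takes 1/14.
Amira is living and takes 1/14.
Dalia is living and takes 1/7.
Bashir predeceased; the 1/7 allotted to Bashir's branch passes to Bashir's issue by representation.
The 1/7 is divided into 2 equal shares of 1/14 among Hamid, Hanan.
Hamid is living and takes 1/14.
Hanan is living and takes 1/14.

Amira 1/14; Dalia 1/7; Hamid 1/14; Hanan 1/14; Ibtisam 1/14; Jamal 1/14; Karim 2/7; Maysoon 1/7; Yasmin 1/14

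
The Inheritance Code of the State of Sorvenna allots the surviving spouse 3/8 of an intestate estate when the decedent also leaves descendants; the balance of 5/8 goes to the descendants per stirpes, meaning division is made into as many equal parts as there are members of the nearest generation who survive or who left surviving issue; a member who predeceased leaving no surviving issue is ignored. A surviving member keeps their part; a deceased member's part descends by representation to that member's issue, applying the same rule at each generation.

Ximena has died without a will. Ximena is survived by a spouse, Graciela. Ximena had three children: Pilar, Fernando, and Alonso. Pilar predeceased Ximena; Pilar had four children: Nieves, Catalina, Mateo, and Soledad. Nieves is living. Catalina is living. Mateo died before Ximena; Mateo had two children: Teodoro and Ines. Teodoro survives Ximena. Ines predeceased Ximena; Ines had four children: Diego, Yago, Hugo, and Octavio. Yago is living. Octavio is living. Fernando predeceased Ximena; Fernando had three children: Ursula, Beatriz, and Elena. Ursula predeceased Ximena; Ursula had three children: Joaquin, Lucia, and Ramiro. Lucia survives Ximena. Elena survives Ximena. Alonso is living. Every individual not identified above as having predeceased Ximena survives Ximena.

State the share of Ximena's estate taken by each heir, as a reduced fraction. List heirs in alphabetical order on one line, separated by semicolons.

Alonso 5/24; Beatriz 5/72; Catalina 5/96; Diego 5/768; Elena 5/72; Graciela 3/8; Hugo 5/768; Joaquin 5/216; Lucia 5/216; Nieves 5/96; Octavio 5/768; Ramiro 5/216; Soledad 5/96; Teodoro 5/192; Yago 5/768

Graciela, as surviving spouse, takes 3/8.
The remaining 5/8 passes to Ximena's descendants per stirpes.
The 5/8 is divided into 3 equal shares of 5/24 among Pilar, Fernando, Alonso.
Pilar predeceased; the 5/24 allotted to Pilar's branch passes to Pilar's issue by representation.
The 5/24 is divided into 4 equal shares of 5/96 among Nieves, Catalina, Mateo, Soledad.
Nieves is living and takes 5/96.
Catalina is living and takes 5/96.
Mateo predeceased; the 5/96 allotted to Mateo's branch passes to Mateo's issue by representation.
The 5/96 is divided into 2 equal shares of 5/192 among Teodoro, Ines.
Teodoro is living and takes 5/192.
Ines predeceased; the 5/192 allotted to Ines's branch passes to Ines's issue by representation.
The 5/192 is divided into 4 equal shares of 5/768 among Diego, Yago, Hugo, Octavio.
Diego is living and takes 5/768.
Yago is living and takes 5/768.
Hugo is living and takes 5/768.
Octavio is living and takes 5/768.
Soledad is living and takes 5/96.
Fernando predeceased; the 5/24 allotted to Fernando's branch passes to Fernando's issue by representation.
The 5/24 is divided into 3 equal shares of 5/72 among Ursula, Beatriz, Elena.
Ursula predeceased; the 5/72 allotted to Ursula's branch passes to Ursula's issue by representation.
The 5/72 is divided into 3 equal shares of 5/216 among Joaquin, Lucia, Ramiro.
Joaquin is living and takes 5/216.
Lucia is living and takes 5/216.
Ramiro is living and takes 5/216.
Beatriz is living and takes 5/72.
Elena is living and takes 5/72.
Alonso is living and takes 5/24.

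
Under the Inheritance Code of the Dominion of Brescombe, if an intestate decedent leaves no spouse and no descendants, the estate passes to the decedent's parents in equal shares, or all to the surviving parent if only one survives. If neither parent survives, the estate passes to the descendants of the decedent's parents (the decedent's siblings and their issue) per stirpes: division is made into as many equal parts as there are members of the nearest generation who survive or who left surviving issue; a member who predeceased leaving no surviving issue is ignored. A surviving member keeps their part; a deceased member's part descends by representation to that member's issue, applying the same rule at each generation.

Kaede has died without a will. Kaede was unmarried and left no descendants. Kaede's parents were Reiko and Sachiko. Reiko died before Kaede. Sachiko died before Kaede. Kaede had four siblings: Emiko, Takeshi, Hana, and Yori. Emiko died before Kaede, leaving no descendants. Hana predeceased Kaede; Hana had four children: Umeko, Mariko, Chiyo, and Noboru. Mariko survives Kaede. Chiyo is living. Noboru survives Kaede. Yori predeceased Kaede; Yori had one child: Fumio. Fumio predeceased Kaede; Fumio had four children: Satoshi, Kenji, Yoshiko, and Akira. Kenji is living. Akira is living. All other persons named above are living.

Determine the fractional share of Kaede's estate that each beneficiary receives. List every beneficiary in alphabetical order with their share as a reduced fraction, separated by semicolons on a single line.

Neither parent survives and there are no descendants, so the estate passes to Kaede's siblings and their issue per stirpes.
Emiko left no surviving issue, so that branch lapses and is disregarded.
The estate is divided into 3 equal shares of 1/3 among Takeshi, Hana, Yori.
Takeshi is living and takes 1/3.
Hana predeceased; the 1/3 allotted to Hana's branch passes to Hana's issue by representation.
The 1/3 is divided into 4 equal shares of 1/12 among Umeko, Mariko, Chiyo, Noboru.
Umeko is living and takes 1/12.
Mariko is living and takes 1/12.
Chiyo is living and takes 1/12.
Noboru is living and takes 1/12.
Yori predeceased; the 1/3 allotted to Yori's branch passes to Yori's issue by representation.
Fumio's line is the sole branch at this level, so the full 1/3 passes to Fumio's issue by representation.
The 1/3 is divided into 4 equal shares of 1/12 among Satoshi, Kenji, Yoshiko, Akira.
Satoshi is living and takes 1/12.
Kenji is living and takes 1/12.
Yoshiko is living and takes 1/12.
Akira is living and takes 1/12.

Akira 1/12; Chiyo 1/12; Kenji 1/12; Mariko 1/12; Noboru 1/12; Satoshi 1/12; Takeshi 1/3; Umeko 1/12; Yoshiko 1/12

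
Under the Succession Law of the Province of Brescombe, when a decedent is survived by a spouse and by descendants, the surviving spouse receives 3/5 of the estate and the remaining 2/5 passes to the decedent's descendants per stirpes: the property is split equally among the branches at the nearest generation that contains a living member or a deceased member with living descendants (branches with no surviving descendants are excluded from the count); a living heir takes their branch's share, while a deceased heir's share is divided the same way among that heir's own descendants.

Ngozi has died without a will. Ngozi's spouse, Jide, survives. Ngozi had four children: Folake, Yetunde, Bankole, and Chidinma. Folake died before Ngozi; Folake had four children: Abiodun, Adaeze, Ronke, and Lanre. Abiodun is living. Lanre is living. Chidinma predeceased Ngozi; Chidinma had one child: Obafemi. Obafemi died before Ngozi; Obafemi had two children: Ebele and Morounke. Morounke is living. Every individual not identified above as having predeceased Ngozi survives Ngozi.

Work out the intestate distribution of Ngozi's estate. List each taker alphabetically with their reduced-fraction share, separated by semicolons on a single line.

Abiodun 1/40; Adaeze 1/40; Bankole 1/10; Ebele 1/20; Jide 3/5; Lanre 1/40; Morounke 1/20; Ronke 1/40; Yetunde 1/10

Jide, as surviving spouse, takes 3/5.
The remaining 2/5 passes to Ngozi's descendants per stirpes.
The 2/5 is divided into 4 equal shares of 1/10 among Folake, Yetunde, Bankole, Chidinma.
Folake predeceased; the 1/10 allotted to Folake's branch passes to Folake's issue by representation.
The 1/10 is divided into 4 equal shares of 1/40 among Abiodun, Adaeze, Ronke, Lanre.
Abiodun is living and takes 1/40.
Adaeze is living and takes 1/40.
Ronke is living and takes 1/40.
Lanre is living and takes 1/40.
Yetunde is living and takes 1/10.
Bankole is living and takes 1/10.
Chidinma predeceased; the 1/10 allotted to Chidinma's branch passes to Chidinma's issue by representation.
Obafemi's line is the sole branch at this level, so the full 1/10 passes to Obafemi's issue by representation.
The 1/10 is divided into 2 equal shares of 1/20 among Ebele, Morounke.
Ebele is living and takes 1/20.
Morounke is living and takes 1/20.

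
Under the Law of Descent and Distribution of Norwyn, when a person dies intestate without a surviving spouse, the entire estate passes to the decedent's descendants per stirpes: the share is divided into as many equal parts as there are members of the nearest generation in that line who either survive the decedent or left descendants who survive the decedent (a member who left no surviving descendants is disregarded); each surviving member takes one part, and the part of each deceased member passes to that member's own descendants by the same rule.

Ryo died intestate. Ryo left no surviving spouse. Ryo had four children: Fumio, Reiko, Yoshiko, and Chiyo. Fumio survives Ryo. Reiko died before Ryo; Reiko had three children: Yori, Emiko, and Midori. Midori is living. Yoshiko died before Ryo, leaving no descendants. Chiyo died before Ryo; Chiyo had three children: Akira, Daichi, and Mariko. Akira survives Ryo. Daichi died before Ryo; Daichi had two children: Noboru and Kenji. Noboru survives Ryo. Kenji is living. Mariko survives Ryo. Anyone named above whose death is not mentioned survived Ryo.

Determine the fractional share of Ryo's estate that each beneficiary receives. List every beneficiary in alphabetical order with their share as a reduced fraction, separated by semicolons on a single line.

Akira 1/9; Emiko 1/9; Fumio 1/3; Kenji 1/18; Mariko 1/9; Midori 1/9; Noboru 1/18; Yori 1/9

There is no surviving spouse, so the entire estate passes to Ryo's descendants per stirpes.
Yoshiko left no surviving issue, so that branch lapses and is disregarded.
The estate is divided into 3 equal shares of 1/3 among Fumio, Reiko, Chiyo.
Fumio is living and takes 1/3.
Reiko predeceased; the 1/3 allotted to Reiko's branch passes to Reiko's issue by representation.
The 1/3 is divided into 3 equal shares of 1/9 among Yori, Emiko, Midori.
Yori is living and takes 1/9.
Emiko is living and takes 1/9.
Midori is living and takes 1/9.
Chiyo predeceased; the 1/3 allotted to Chiyo's branch passes to Chiyo's issue by representation.
The 1/3 is divided into 3 equal shares of 1/9 among Akira, Daichi, Mariko.
Akira is living and takes 1/9.
Daichi predeceased; the 1/9 allotted to Daichi's branch passes to Daichi's issue by representation.
The 1/9 is divided into 2 equal shares of 1/18 among Noboru, Kenji.
Noboru is living and takes 1/18.
Kenji is living and takes 1/18.
Mariko is living and takes 1/9.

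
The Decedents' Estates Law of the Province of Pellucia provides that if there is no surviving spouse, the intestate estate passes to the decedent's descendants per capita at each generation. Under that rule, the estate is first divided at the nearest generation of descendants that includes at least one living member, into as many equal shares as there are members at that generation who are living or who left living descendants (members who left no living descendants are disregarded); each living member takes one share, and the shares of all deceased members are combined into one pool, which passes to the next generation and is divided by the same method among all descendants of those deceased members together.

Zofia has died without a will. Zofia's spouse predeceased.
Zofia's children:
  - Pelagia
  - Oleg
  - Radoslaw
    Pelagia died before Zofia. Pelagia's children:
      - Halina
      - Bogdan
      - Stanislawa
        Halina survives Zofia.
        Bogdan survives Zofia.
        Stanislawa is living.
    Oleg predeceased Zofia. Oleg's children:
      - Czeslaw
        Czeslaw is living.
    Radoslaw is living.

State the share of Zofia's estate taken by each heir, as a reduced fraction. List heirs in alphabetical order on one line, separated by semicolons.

There is no surviving spouse, so the entire estate passes to Zofia's descendants per capita at each generation.
At generation 1 (Pelagia, Oleg, Radoslaw) there are 3 shares of (1)/3 = 1/3 each.
Living: Radoslaw — each takes 1/3.
Deceased: Pelagia and Oleg. Their combined 2/3 is pooled and carried to generation 2.
At generation 2 (Halina, Bogdan, Stanislawa, Czeslaw) there are 4 shares of (2/3)/4 = 1/6 each.
Living: Halina, Bogdan, Stanislawa, and Czeslaw — each takes 1/6.

Bogdan 1/6; Czeslaw 1/6; Halina 1/6; Radoslaw 1/3; Stanislawa 1/6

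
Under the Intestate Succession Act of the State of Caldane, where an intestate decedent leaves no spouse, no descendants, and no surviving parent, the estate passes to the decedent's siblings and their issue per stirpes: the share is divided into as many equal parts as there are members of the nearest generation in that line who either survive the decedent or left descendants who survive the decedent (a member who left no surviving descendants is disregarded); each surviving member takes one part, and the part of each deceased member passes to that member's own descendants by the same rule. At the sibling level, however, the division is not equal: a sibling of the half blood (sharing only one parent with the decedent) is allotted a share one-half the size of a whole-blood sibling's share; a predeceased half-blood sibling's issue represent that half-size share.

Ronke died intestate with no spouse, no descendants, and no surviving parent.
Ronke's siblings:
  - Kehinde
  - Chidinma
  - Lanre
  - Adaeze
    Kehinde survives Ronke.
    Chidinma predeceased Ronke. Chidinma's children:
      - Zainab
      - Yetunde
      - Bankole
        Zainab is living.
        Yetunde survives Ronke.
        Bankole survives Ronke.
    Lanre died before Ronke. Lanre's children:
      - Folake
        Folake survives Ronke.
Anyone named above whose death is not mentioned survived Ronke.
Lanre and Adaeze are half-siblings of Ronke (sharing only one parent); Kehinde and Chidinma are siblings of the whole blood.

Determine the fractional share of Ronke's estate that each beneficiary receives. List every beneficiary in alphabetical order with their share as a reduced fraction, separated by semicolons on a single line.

No spouse, descendants, or parent survives, so the estate passes to Ronke's siblings per stirpes.
Half-blood siblings count for one-half the weight of whole-blood siblings at the initial division.
Dividing 1 in proportion to weights (total weight 3): Kehinde (weight 1) → 1/3; Chidinma (weight 1) → 1/3; Lanre (weight 1/2) → 1/6; Adaeze (weight 1/2) → 1/6.
Kehinde is living and takes 1/3.
Chidinma predeceased; the 1/3 allotted to Chidinma's branch passes to Chidinma's issue by representation.
The 1/3 is divided into 3 equal shares of 1/9 among Zainab, Yetunde, Bankole.
Zainab is living and takes 1/9.
Yetunde is living and takes 1/9.
Bankole is living and takes 1/9.
Lanre predeceased; the 1/6 allotted to Lanre's branch passes to Lanre's issue by representation.
Folake is the sole taker at this level and receives the full 1/6.
Adaeze is living and takes 1/6.

Adaeze 1/6; Bankole 1/9; Folake 1/6; Kehinde 1/3; Yetunde 1/9; Zainab 1/9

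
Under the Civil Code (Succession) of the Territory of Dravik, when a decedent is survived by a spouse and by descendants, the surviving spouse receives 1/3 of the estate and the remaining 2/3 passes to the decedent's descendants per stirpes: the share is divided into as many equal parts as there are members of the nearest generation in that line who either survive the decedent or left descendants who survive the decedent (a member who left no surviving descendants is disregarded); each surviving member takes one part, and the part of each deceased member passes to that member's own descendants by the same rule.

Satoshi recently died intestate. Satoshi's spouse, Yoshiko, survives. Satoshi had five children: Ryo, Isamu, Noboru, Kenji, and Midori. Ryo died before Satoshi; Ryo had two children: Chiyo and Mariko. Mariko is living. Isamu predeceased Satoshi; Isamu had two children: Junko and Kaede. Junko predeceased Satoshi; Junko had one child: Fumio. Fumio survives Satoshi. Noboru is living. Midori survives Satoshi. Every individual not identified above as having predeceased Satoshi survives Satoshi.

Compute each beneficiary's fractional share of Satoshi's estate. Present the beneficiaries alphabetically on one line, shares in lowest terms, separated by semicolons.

Yoshiko, as surviving spouse, takes 1/3.
The remaining 2/3 passes to Satoshi's descendants per stirpes.
The 2/3 is divided into 5 equal shares of 2/15 among Ryo, Isamu, Noboru, Kenji, Midori.
Ryo predeceased; the 2/15 allotted to Ryo's branch passes to Ryo's issue by representation.
The 2/15 is divided into 2 equal shares of 1/15 among Chiyo, Mariko.
Chiyo is living and takes 1/15.
Mariko is living and takes 1/15.
Isamu predeceased; the 2/15 allotted to Isamu's branch passes to Isamu's issue by representation.
The 2/15 is divided into 2 equal shares of 1/15 among Junko, Kaede.
Junko predeceased; the 1/15 allotted to Junko's branch passes to Junko's issue by representation.
Fumio is the sole taker at this level and receives the full 1/15.
Kaede is living and takes 1/15.
Noboru is living and takes 2/15.
Kenji is living and takes 2/15.
Midori is living and takes 2/15.

Chiyo 1/15; Fumio 1/15; Kaede 1/15; Kenji 2/15; Mariko 1/15; Midori 2/15; Noboru 2/15; Yoshiko 1/3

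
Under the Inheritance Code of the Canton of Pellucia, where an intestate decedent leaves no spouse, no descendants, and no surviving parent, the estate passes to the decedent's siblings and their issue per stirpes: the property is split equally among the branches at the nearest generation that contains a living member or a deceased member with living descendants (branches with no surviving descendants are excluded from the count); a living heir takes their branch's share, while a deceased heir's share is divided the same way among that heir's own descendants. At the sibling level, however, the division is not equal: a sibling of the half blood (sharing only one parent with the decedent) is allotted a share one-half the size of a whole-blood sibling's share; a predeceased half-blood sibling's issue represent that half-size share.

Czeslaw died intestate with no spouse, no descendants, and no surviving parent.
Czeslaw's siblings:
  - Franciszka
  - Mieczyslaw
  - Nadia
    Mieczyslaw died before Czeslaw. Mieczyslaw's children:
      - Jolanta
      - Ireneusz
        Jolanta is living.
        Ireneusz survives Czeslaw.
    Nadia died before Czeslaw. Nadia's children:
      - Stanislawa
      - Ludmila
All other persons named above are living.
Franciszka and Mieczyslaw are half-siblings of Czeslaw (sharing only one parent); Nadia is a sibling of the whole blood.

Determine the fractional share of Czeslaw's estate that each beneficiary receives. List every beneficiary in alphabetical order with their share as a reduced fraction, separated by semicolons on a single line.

No spouse, descendants, or parent survives, so the estate passes to Czeslaw's siblings per stirpes.
Half-blood siblings count for one-half the weight of whole-blood siblings at the initial division.
Dividing 1 in proportion to weights (total weight 2): Franciszka (weight 1/2) → 1/4; Mieczyslaw (weight 1/2) → 1/4; Nadia (weight 1) → 1/2.
Franciszka is living and takes 1/4.
Mieczyslaw predeceased; the 1/4 allotted to Mieczyslaw's branch passes to Mieczyslaw's issue by representation.
The 1/4 is divided into 2 equal shares of 1/8 among Jolanta, Ireneusz.
Jolanta is living and takes 1/8.
Ireneusz is living and takes 1/8.
Nadia predeceased; the 1/2 allotted to Nadia's branch passes to Nadia's issue by representation.
The 1/2 is divided into 2 equal shares of 1/4 among Stanislawa, Ludmila.
Stanislawa is living and takes 1/4.
Ludmila is living and takes 1/4.

Franciszka 1/4; Ireneusz 1/8; Jolanta 1/8; Ludmila 1/4; Stanislawa 1/4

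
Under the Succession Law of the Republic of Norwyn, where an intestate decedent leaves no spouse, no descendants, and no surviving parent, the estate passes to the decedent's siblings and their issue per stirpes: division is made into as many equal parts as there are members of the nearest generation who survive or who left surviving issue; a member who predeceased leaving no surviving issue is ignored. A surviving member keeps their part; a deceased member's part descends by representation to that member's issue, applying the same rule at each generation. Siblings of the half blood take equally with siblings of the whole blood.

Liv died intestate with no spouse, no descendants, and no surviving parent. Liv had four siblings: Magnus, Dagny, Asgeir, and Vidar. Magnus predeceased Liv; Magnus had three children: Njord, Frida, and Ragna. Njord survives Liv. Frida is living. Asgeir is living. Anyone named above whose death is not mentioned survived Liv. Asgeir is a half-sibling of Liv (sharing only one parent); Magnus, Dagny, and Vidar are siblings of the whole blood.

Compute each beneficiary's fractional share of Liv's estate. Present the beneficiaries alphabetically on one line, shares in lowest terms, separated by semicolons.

Asgeir 1/4; Dagny 1/4; Frida 1/12; Njord 1/12; Ragna 1/12; Vidar 1/4

No spouse, descendants, or parent survives, so the estate passes to Liv's siblings per stirpes.
Half-blood and whole-blood siblings take equally under the stated rule.
The estate is divided into 4 equal shares of 1/4 among Magnus, Dagny, Asgeir, Vidar.
Magnus predeceased; the 1/4 allotted to Magnus's branch passes to Magnus's issue by representation.
The 1/4 is divided into 3 equal shares of 1/12 among Njord, Frida, Ragna.
Njord is living and takes 1/12.
Frida is living and takes 1/12.
Ragna is living and takes 1/12.
Dagny is living and takes 1/4.
Asgeir is living and takes 1/4.
Vidar is living and takes 1/4.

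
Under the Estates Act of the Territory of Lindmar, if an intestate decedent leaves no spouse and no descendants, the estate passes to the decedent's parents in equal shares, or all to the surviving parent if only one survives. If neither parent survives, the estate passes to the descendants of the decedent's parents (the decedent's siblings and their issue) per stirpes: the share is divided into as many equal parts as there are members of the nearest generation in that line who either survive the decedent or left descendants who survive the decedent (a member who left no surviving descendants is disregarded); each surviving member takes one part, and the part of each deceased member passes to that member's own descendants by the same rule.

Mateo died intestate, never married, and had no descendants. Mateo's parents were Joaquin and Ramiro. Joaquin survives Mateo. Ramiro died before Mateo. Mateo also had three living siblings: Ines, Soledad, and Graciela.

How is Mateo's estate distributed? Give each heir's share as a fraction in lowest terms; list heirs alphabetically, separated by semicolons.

Only one parent, Joaquin, survives, so Joaquin takes the entire estate. The siblings take nothing because a surviving parent has priority.

Joaquin 1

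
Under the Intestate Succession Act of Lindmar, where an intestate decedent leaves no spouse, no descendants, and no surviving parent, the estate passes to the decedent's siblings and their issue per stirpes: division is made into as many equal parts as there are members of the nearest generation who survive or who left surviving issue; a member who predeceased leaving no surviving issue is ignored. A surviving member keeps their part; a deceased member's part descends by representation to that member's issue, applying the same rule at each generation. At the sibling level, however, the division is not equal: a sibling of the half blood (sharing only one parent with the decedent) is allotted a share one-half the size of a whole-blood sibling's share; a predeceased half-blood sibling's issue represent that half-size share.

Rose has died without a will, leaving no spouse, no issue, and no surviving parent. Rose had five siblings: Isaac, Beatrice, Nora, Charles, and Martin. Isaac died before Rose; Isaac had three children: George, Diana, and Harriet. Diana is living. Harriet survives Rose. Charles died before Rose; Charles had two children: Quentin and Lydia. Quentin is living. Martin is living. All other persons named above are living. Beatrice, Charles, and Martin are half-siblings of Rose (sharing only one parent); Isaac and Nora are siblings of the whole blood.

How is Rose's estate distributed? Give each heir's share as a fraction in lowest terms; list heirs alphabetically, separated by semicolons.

Beatrice 1/7; Diana 2/21; George 2/21; Harriet 2/21; Lydia 1/14; Martin 1/7; Nora 2/7; Quentin 1/14

No spouse, descendants, or parent survives, so the estate passes to Rose's siblings per stirpes.
Half-blood siblings count for one-half the weight of whole-blood siblings at the initial division.
Dividing 1 in proportion to weights (total weight 7/2): Isaac (weight 1) → 2/7; Beatrice (weight 1/2) → 1/7; Nora (weight 1) → 2/7; Charles (weight 1/2) → 1/7; Martin (weight 1/2) → 1/7.
Isaac predeceased; the 2/7 allotted to Isaac's branch passes to Isaac's issue by representation.
The 2/7 is divided into 3 equal shares of 2/21 among George, Diana, Harriet.
George is living and takes 2/21.
Diana is living and takes 2/21.
Harriet is living and takes 2/21.
Beatrice is living and takes 1/7.
Nora is living and takes 2/7.
Charles predeceased; the 1/7 allotted to Charles's branch passes to Charles's issue by representation.
The 1/7 is divided into 2 equal shares of 1/14 among Quentin, Lydia.
Quentin is living and takes 1/14.
Lydia is living and takes 1/14.
Martin is living and takes 1/7.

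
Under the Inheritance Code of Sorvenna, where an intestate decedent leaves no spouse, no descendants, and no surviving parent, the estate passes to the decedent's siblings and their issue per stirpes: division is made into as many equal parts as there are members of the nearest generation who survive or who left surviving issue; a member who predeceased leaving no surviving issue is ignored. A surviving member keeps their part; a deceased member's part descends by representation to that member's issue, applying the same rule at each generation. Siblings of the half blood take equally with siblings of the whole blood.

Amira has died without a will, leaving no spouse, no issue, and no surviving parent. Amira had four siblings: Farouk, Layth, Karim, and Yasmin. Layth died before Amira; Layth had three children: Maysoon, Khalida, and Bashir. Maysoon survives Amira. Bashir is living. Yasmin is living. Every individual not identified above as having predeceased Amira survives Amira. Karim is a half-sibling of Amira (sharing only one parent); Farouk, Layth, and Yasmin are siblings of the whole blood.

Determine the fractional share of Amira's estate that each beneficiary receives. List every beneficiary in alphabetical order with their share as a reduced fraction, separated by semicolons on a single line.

Bashir 1/12; Farouk 1/4; Karim 1/4; Khalida 1/12; Maysoon 1/12; Yasmin 1/4

No spouse, descendants, or parent survives, so the estate passes to Amira's siblings per stirpes.
Half-blood and whole-blood siblings take equally under the stated rule.
The estate is divided into 4 equal shares of 1/4 among Farouk, Layth, Karim, Yasmin.
Farouk is living and takes 1/4.
Layth predeceased; the 1/4 allotted to Layth's branch passes to Layth's issue by representation.
The 1/4 is divided into 3 equal shares of 1/12 among Maysoon, Khalida, Bashir.
Maysoon is living and takes 1/12.
Khalida is living and takes 1/12.
Bashir is living and takes 1/12.
Karim is living and takes 1/4.
Yasmin is living and takes 1/4.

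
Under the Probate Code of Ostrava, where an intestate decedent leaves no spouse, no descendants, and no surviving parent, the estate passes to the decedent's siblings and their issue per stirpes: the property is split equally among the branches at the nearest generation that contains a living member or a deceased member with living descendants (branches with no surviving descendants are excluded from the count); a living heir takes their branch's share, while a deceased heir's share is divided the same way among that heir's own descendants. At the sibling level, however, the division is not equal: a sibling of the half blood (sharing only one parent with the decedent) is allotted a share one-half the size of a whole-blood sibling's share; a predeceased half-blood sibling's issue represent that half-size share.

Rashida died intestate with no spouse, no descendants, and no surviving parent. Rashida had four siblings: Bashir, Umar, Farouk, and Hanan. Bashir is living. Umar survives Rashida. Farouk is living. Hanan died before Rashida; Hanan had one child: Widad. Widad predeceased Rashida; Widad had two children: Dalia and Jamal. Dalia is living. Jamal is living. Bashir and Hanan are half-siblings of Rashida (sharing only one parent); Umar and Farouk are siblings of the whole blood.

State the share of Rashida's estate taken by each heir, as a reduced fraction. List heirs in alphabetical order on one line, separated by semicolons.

Bashir 1/6; Dalia 1/12; Farouk 1/3; Jamal 1/12; Umar 1/3

No spouse, descendants, or parent survives, so the estate passes to Rashida's siblings per stirpes.
Half-blood siblings count for one-half the weight of whole-blood siblings at the initial division.
Dividing 1 in proportion to weights (total weight 3): Bashir (weight 1/2) → 1/6; Umar (weight 1) → 1/3; Farouk (weight 1) → 1/3; Hanan (weight 1/2) → 1/6.
Bashir is living and takes 1/6.
Umar is living and takes 1/3.
Farouk is living and takes 1/3.
Hanan predeceased; the 1/6 allotted to Hanan's branch passes to Hanan's issue by representation.
Widad's line is the sole branch at this level, so the full 1/6 passes to Widad's issue by representation.
The 1/6 is divided into 2 equal shares of 1/12 among Dalia, Jamal.
Dalia is living and takes 1/12.
Jamal is living and takes 1/12.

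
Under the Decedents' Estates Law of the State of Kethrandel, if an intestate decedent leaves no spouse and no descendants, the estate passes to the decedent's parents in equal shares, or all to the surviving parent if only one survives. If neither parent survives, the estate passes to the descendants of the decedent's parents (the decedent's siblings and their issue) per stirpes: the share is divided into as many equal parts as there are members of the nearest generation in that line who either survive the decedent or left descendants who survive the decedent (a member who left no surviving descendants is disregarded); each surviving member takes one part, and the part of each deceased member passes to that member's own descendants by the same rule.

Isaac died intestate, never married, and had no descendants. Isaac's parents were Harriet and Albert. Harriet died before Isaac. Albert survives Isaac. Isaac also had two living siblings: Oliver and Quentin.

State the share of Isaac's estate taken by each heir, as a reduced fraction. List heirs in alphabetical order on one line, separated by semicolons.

Albert 1

Only one parent, Albert, survives, so Albert takes the entire estate. The siblings take nothing because a surviving parent has priority.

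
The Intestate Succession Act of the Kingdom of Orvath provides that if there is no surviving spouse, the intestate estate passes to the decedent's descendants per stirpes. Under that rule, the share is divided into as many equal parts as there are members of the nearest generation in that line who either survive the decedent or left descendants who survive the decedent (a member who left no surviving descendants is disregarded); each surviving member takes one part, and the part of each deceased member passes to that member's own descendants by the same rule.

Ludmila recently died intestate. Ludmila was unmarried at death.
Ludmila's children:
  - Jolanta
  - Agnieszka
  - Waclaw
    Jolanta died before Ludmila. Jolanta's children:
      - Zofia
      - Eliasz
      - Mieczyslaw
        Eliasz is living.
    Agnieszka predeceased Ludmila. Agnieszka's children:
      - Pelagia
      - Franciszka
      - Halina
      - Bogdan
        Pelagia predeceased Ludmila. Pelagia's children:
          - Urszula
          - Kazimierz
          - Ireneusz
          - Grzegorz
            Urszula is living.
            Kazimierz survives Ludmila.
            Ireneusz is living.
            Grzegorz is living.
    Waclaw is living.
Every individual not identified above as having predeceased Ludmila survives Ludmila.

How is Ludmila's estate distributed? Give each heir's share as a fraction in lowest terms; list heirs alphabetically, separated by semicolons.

There is no surviving spouse, so the entire estate passes to Ludmila's descendants per stirpes.
The estate is divided into 3 equal shares of 1/3 among Jolanta, Agnieszka, Waclaw.
Jolanta predeceased; the 1/3 allotted to Jolanta's branch passes to Jolanta's issue by representation.
The 1/3 is divided into 3 equal shares of 1/9 among Zofia, Eliasz, Mieczyslaw.
Zofia is living and takes 1/9.
Eliasz is living and takes 1/9.
Mieczyslaw is living and takes 1/9.
Agnieszka predeceased; the 1/3 allotted to Agnieszka's branch passes to Agnieszka's issue by representation.
The 1/3 is divided into 4 equal shares of 1/12 among Pelagia, Franciszka, Halina, Bogdan.
Pelagia predeceased; the 1/12 allotted to Pelagia's branch passes to Pelagia's issue by representation.
The 1/12 is divided into 4 equal shares of 1/48 among Urszula, Kazimierz, Ireneusz, Grzegorz.
Urszula is living and takes 1/48.
Kazimierz is living and takes 1/48.
Ireneusz is living and takes 1/48.
Grzegorz is living and takes 1/48.
Franciszka is living and takes 1/12.
Halina is living and takes 1/12.
Bogdan is living and takes 1/12.
Waclaw is living and takes 1/3.

Bogdan 1/12; Eliasz 1/9; Franciszka 1/12; Grzegorz 1/48; Halina 1/12; Ireneusz 1/48; Kazimierz 1/48; Mieczyslaw 1/9; Urszula 1/48; Waclaw 1/3; Zofia 1/9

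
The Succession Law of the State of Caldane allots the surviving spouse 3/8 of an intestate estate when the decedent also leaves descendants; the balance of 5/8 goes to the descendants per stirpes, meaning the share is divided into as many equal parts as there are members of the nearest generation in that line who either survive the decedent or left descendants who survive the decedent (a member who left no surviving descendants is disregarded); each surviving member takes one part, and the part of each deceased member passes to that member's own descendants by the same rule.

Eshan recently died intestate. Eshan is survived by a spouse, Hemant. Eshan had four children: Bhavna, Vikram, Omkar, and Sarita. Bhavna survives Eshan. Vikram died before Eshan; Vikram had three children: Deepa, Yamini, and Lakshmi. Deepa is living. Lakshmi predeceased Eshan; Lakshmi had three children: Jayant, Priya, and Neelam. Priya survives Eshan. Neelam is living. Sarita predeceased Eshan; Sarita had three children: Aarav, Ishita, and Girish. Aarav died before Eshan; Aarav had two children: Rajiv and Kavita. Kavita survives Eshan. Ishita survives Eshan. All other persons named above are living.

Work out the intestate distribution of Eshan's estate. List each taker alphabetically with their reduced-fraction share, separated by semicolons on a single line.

Hemant, as surviving spouse, takes 3/8.
The remaining 5/8 passes to Eshan's descendants per stirpes.
The 5/8 is divided into 4 equal shares of 5/32 among Bhavna, Vikram, Omkar, Sarita.
Bhavna is living and takes 5/32.
Vikram predeceased; the 5/32 allotted to Vikram's branch passes to Vikram's issue by representation.
The 5/32 is divided into 3 equal shares of 5/96 among Deepa, Yamini, Lakshmi.
Deepa is living and takes 5/96.
Yamini is living and takes 5/96.
Lakshmi predeceased; the 5/96 allotted to Lakshmi's branch passes to Lakshmi's issue by representation.
The 5/96 is divided into 3 equal shares of 5/288 among Jayant, Priya, Neelam.
Jayant is living and takes 5/288.
Priya is living and takes 5/288.
Neelam is living and takes 5/288.
Omkar is living and takes 5/32.
Sarita predeceased; the 5/32 allotted to Sarita's branch passes to Sarita's issue by representation.
The 5/32 is divided into 3 equal shares of 5/96 among Aarav, Ishita, Girish.
Aarav predeceased; the 5/96 allotted to Aarav's branch passes to Aarav's issue by representation.
The 5/96 is divided into 2 equal shares of 5/192 among Rajiv, Kavita.
Rajiv is living and takes 5/192.
Kavita is living and takes 5/192.
Ishita is living and takes 5/96.
Girish is living and takes 5/96.

Bhavna 5/32; Deepa 5/96; Girish 5/96; Hemant 3/8; Ishita 5/96; Jayant 5/288; Kavita 5/192; Neelam 5/288; Omkar 5/32; Priya 5/288; Rajiv 5/192; Yamini 5/96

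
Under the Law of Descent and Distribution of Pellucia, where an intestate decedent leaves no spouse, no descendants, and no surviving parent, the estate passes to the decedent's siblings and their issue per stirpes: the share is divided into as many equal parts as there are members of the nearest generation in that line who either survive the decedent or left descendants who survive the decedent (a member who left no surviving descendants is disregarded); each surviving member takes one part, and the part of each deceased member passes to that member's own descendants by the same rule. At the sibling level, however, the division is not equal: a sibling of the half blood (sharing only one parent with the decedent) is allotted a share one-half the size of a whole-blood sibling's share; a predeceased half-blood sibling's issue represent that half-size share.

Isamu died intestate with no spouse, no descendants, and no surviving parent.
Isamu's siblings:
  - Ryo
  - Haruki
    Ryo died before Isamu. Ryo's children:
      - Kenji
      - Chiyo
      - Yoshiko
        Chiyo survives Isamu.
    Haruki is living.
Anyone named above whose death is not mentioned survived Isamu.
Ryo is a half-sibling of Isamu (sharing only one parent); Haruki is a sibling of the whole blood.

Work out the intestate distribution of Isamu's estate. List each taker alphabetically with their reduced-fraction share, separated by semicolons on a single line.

No spouse, descendants, or parent survives, so the estate passes to Isamu's siblings per stirpes.
Half-blood siblings count for one-half the weight of whole-blood siblings at the initial division.
Dividing 1 in proportion to weights (total weight 3/2): Ryo (weight 1/2) → 1/3; Haruki (weight 1) → 2/3.
Ryo predeceased; the 1/3 allotted to Ryo's branch passes to Ryo's issue by representation.
The 1/3 is divided into 3 equal shares of 1/9 among Kenji, Chiyo, Yoshiko.
Kenji is living and takes 1/9.
Chiyo is living and takes 1/9.
Yoshiko is living and takes 1/9.
Haruki is living and takes 2/3.

Chiyo 1/9; Haruki 2/3; Kenji 1/9; Yoshiko 1/9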